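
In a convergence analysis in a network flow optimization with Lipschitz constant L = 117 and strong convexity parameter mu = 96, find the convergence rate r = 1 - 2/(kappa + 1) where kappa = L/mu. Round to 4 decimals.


Step 1: Compute the condition number.
kappa = L/mu = 117/96 = 1.2188
Step 2: Compute the convergence rate.
r = 1 - 2/(kappa + 1) = 1 - 2*mu/(L + mu) = (L - mu)/(L + mu) = 21/213 = 0.0986


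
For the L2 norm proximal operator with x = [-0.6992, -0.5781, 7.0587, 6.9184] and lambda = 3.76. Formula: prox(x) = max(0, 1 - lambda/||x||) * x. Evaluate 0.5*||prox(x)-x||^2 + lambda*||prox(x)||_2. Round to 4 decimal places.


Step 1: Compute ||x||.
||x|| = 9.9254
Step 2: Compute scaling factor.
scale = max(0, 1 - 3.76/9.9254) = 0.6212
Step 3: prox(x) = [-0.4343, -0.3591, 4.3847, 4.2975]
||prox(x)|| = 6.1654
Step 4: Proximal objective.
0.5*||prox-x||^2 = 7.0688
lambda*||prox|| = 23.1819
Total = 30.2505


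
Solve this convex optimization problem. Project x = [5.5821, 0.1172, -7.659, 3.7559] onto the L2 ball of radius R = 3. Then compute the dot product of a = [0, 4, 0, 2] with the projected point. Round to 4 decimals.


Step 1: Compute ||x|| (intermediates to 6 decimals).
||x|| = sqrt(5.5821^2 + 0.1172^2 + (-7.659)^2 + 3.7559^2) = 10.195128
Step 2: Project.
Since ||x|| > R, scale = R/||x|| = 3/10.195128 = 0.294258, proj(x) = scale * x
proj(x) = [1.642578, 0.034487, -2.253722, 1.105204]
Step 3: Dot product.
a^T * proj(x) = 0*1.642578 + 4*0.034487 + 0*(-2.253722) + 2*1.105204 = 2.3484


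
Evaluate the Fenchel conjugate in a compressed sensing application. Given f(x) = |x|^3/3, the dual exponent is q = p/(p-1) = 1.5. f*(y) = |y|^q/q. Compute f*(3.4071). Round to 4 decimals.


The conjugate exponent q satisfies 1/p + 1/q = 1.
p = 3, so q = 3/(3 - 1) = 1.5
|y|^q = 3.4071^1.5 = 6.2889
f*(3.4071) = 6.2889 / 1.5 = 4.1926


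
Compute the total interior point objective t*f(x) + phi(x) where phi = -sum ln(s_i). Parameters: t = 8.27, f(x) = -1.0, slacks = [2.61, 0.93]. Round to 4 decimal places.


Step 1: Compute log-barrier.
ln values: [0.9594, -0.0726]
phi = -(0.9594 - 0.0726) = -0.8868
Step 2: Compute augmented objective.
t*f(x) = 8.27*-1.0 = -8.27
Total = -8.27 - 0.8868 = -9.1568


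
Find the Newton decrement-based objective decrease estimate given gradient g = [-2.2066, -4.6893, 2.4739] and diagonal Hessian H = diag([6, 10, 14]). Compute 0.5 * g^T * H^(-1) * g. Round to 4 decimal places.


Step 1: H is diagonal, so H^(-1) * g = [-0.3678, -0.4689, 0.1767].
Step 2: g^T H^(-1) g = sum_i g_i^2 / H_ii
  = (-2.2066)^2/6 + (-4.6893)^2/10 + (2.4739)^2/14
  = 0.8115 + 2.199 + 0.4372 = 3.4476
Step 3: Objective decrease = 0.5 * g^T H^(-1) g = 1.7238


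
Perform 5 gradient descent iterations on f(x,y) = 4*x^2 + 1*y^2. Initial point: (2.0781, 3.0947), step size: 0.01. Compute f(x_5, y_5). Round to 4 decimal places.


Gradient descent on f(x,y) = 4*x^2 + 1*y^2.
Starting point: (2.0781, 3.0947), alpha = 0.01
Step 1: grad_x = 2*4*2.0781 = 16.6248, grad_y = 2*1*3.0947 = 6.1894
  x_1 = 2.0781 - 0.01*16.6248 = 1.9119
  y_1 = 3.0947 - 0.01*6.1894 = 3.0328
Step 2: grad_x = 2*4*1.9119 = 15.2948, grad_y = 2*1*3.0328 = 6.0656
  x_2 = 1.9119 - 0.01*15.2948 = 1.7589
  y_2 = 3.0328 - 0.01*6.0656 = 2.9721
Step 3: grad_x = 2*4*1.7589 = 14.0712, grad_y = 2*1*2.9721 = 5.9443
  x_3 = 1.7589 - 0.01*14.0712 = 1.6182
  y_3 = 2.9721 - 0.01*5.9443 = 2.9127
Step 4: grad_x = 2*4*1.6182 = 12.9455, grad_y = 2*1*2.9127 = 5.8254
  x_4 = 1.6182 - 0.01*12.9455 = 1.4887
  y_4 = 2.9127 - 0.01*5.8254 = 2.8545
Step 5: grad_x = 2*4*1.4887 = 11.9099, grad_y = 2*1*2.8545 = 5.7089
  x_5 = 1.4887 - 0.01*11.9099 = 1.3696
  y_5 = 2.8545 - 0.01*5.7089 = 2.7974
f(1.3696, 2.7974) = 4*1.3696^2 + 1*2.7974^2 = 15.3289


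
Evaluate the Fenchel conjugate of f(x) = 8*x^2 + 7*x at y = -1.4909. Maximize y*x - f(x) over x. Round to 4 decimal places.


f*(y) = sup_x {y*x - a*x^2 - b*x} = sup_x {(y-b)*x - a*x^2}
FOC: (y - b) - 2a*x = 0 => x* = (y - b)/(2a)
x* = (-1.4909 - 7)/(2*8) = -0.5307
f*(-1.4909) = (y-b)^2/(4a) = (-1.4909 - 7)^2/(4*8)
= 72.0954/32 = 2.253


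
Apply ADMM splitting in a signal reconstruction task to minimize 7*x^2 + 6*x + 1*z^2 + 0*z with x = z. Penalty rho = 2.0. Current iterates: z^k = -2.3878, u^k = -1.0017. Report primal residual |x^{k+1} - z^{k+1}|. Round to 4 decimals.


ADMM iteration with rho = 2.0, z^k = -2.3878, u^k = -1.0017
Step 1: x-update.
Minimize 7*x^2 + 6*x + (2.0/2)*(x + 2.3878 - 1.0017)^2
FOC: (2*7 + 2.0)*x = -6 + 2.0*(-2.3878 + 1.0017)
x^{k+1} = -0.5483
Step 2: z-update.
Minimize 1*z^2 + 0*z + (2.0/2)*(-0.5483 - z - 1.0017)^2
FOC: (2*1 + 2.0)*z = 0 + 2.0*(-0.5483 - 1.0017)
z^{k+1} = -0.775
Step 3: u-update.
u^{k+1} = -1.0017 - 0.5483 + 0.775 = -0.775
Step 4: Primal residual = |-0.5483 + 0.775| = 0.2267


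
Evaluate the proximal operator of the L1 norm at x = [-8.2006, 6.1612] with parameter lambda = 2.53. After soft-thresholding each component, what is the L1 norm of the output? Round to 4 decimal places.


Soft-thresholding with lambda = 2.53:
prox(-8.2006) = sign(-8.2006)*max(|-8.2006| - 2.53, 0) = -5.6706
prox(6.1612) = sign(6.1612)*max(|6.1612| - 2.53, 0) = 3.6312
prox(x) = [-5.6706, 3.6312]
||prox(x)||_1 = 5.6706 + 3.6312 = 9.3018


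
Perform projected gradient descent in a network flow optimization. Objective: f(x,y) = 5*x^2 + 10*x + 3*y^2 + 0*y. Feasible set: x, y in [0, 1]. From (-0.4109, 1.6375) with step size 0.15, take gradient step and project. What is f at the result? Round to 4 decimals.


Step 1: Compute gradient at (-0.4109, 1.6375).
grad_x = 2*5*-0.4109 + 10 = 5.891
grad_y = 2*3*1.6375 + 0 = 9.825
Step 2: Gradient step.
x_raw = -0.4109 - 0.15*5.891 = -1.2946
y_raw = 1.6375 - 0.15*9.825 = 0.1638
Step 3: Project onto [0, 1].
x_proj = clip(-1.2946) = 0.0
y_proj = clip(0.1638) = 0.1638
Step 4: Evaluate f.
f(0.0, 0.1638) = 0.0804


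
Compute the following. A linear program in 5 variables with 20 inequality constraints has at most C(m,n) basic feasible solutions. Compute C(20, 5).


Each vertex corresponds to some choice of n active constraints out of m, so the number of vertices is at most C(m, n) = m! / (n!(m-n)!).
m = 20, n = 5
Numerator: 20 * 19 * 18 * 17 * 16
Denominator: 5! = 120
C(20, 5) = 15504


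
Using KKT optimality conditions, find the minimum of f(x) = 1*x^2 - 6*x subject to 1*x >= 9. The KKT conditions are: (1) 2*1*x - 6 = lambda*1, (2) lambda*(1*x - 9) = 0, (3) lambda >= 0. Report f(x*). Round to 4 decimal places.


Step 1: Try lambda = 0 (constraint inactive).
x_unc = 6/(2*1) = 3.0
Check: 1*3.0 = 3.0 < 9 -- violated!
Step 2: Constraint must be active: 1*x = 9
x* = 9/1 = 9.0
lambda = (2*1*9.0 - 6)/1 = 12.0
Step 3: Compute optimal value.
f(x*) = 1*9.0^2 - 6*9.0 = 27.0


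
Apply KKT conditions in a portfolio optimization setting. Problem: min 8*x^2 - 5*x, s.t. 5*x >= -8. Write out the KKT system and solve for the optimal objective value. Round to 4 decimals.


Step 1: Try lambda = 0 (constraint inactive).
Stationarity: 2*8*x - 5 = 0
x* = 5/(2*8) = 0.3125
Check constraint: 5*0.3125 = 1.5625 >= -8 -- satisfied.
Step 2: Compute optimal value.
f(x*) = 8*0.3125^2 - 5*0.3125 = -0.7813


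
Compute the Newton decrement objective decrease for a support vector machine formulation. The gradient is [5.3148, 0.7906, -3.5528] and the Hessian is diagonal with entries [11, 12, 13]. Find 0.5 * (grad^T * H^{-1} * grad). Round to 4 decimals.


Step 1: H is diagonal, so H^(-1) * g = [0.4832, 0.0659, -0.2733].
Step 2: g^T H^(-1) g = sum_i g_i^2 / H_ii
  = (5.3148)^2/11 + (0.7906)^2/12 + (-3.5528)^2/13
  = 2.5679 + 0.0521 + 0.971 = 3.591
Step 3: Objective decrease = 0.5 * g^T H^(-1) g = 1.7955


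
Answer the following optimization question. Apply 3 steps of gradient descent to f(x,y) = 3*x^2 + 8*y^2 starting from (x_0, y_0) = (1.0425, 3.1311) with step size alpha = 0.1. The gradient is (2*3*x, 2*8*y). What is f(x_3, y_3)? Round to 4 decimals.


Gradient descent on f(x,y) = 3*x^2 + 8*y^2.
Starting point: (1.0425, 3.1311), alpha = 0.1
Step 1: grad_x = 2*3*1.0425 = 6.255, grad_y = 2*8*3.1311 = 50.0976
  x_1 = 1.0425 - 0.1*6.255 = 0.417
  y_1 = 3.1311 - 0.1*50.0976 = -1.8787
Step 2: grad_x = 2*3*0.417 = 2.502, grad_y = 2*8*-1.8787 = -30.0586
  x_2 = 0.417 - 0.1*2.502 = 0.1668
  y_2 = -1.8787 - 0.1*-30.0586 = 1.1272
Step 3: grad_x = 2*3*0.1668 = 1.0008, grad_y = 2*8*1.1272 = 18.0351
  x_3 = 0.1668 - 0.1*1.0008 = 0.0667
  y_3 = 1.1272 - 0.1*18.0351 = -0.6763
f(0.0667, -0.6763) = 3*0.0667^2 + 8*(-0.6763)^2 = 3.6726


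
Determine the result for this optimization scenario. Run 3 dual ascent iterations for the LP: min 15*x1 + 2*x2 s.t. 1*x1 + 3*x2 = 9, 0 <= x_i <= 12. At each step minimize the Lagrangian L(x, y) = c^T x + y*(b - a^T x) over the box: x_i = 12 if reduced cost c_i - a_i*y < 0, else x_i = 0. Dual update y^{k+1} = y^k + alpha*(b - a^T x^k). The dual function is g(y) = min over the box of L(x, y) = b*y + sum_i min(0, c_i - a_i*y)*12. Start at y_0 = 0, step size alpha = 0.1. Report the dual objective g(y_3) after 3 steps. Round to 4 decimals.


Dual ascent for LP: min 15*x1 + 2*x2, 1*x1 + 3*x2 = 9, 0 <= x_i <= 12
Step 1: y^k = 0.0, reduced costs: (15.0, 2.0)
  x^k = (0.0, 0.0), subgradient = b - a^T x = 9.0
  y^{k+1} = 0.0 + 0.1*9.0 = 0.9
Step 2: y^k = 0.9, reduced costs: (14.1, -0.7)
  x^k = (0.0, 12.0), subgradient = b - a^T x = -27.0
  y^{k+1} = 0.9 + 0.1*-27.0 = -1.8
Step 3: y^k = -1.8, reduced costs: (16.8, 7.4)
  x^k = (0.0, 0.0), subgradient = b - a^T x = 9.0
  y^{k+1} = -1.8 + 0.1*9.0 = -0.9
Dual objective at y_3 = -0.9: reduced costs (15.9, 4.7), box minimizer x = (0.0, 0.0)
g(y_3) = b*y + (c1 - a1*y)*x1 + (c2 - a2*y)*x2 = 9*(-0.9) + 15.9*0.0 + 4.7*0.0 = -8.1 + 0.0 + 0.0 = -8.1


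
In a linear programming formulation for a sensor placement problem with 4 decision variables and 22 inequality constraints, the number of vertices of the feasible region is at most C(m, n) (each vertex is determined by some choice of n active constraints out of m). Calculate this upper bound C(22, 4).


Each vertex corresponds to some choice of n active constraints out of m, so the number of vertices is at most C(m, n) = m! / (n!(m-n)!).
m = 22, n = 4
Numerator: 22 * 21 * 20 * 19
Denominator: 4! = 24
C(22, 4) = 7315


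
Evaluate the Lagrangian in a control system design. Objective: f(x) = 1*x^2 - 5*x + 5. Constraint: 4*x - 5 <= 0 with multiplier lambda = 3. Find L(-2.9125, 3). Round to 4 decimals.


Step 1: Evaluate f(x).
f(-2.9125) = 1*(-2.9125)^2 - 5*(-2.9125) + 5 = 28.0452
Step 2: Evaluate g(x).
g(-2.9125) = 4*-2.9125 - 5 = -16.65
Step 3: Compute Lagrangian.
L = 28.0452 + 3*-16.65 = -21.9048


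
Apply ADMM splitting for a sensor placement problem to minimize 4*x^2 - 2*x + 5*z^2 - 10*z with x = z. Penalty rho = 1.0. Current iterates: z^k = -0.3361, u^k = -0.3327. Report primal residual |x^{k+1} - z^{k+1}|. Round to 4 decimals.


ADMM iteration with rho = 1.0, z^k = -0.3361, u^k = -0.3327
Step 1: x-update.
Minimize 4*x^2 - 2*x + (1.0/2)*(x + 0.3361 - 0.3327)^2
FOC: (2*4 + 1.0)*x = 2 + 1.0*(-0.3361 + 0.3327)
x^{k+1} = 0.2218
Step 2: z-update.
Minimize 5*z^2 - 10*z + (1.0/2)*(0.2218 - z - 0.3327)^2
FOC: (2*5 + 1.0)*z = 10 + 1.0*(0.2218 - 0.3327)
z^{k+1} = 0.899
Step 3: u-update.
u^{k+1} = -0.3327 + 0.2218 - 0.899 = -1.0099
Step 4: Primal residual = |0.2218 - 0.899| = 0.6772


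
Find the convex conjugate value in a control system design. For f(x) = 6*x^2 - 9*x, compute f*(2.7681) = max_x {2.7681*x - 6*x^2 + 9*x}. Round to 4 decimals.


f*(y) = sup_x {y*x - a*x^2 - b*x} = sup_x {(y-b)*x - a*x^2}
FOC: (y - b) - 2a*x = 0 => x* = (y - b)/(2a)
x* = (2.7681 + 9)/(2*6) = 0.9807
f*(2.7681) = (y-b)^2/(4a) = (2.7681 + 9)^2/(4*6)
= 138.4882/24 = 5.7703


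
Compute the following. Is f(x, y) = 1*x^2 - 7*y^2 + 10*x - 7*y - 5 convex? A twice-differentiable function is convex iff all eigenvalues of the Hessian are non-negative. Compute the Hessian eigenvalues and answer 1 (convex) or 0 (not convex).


The Hessian of f(x,y) = 1*x^2 - 7*y^2 + 10*x - 7*y - 5 is:
H = [[2, 0], [0, -14]]
Trace = 2 - 14 = -12
Determinant = 2*-14 - (0)^2 = -28
Discriminant = (-12)^2 - 4*-28 = 256.0
Eigenvalues: lambda_1 = -14.0, lambda_2 = 2.0
The function is not convex.

0


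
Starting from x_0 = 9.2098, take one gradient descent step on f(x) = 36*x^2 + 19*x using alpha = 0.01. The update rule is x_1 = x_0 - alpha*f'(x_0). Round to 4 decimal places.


We compute the gradient at x_0 and apply the update.
f'(x) = 72*x + 19
f'(9.2098) = 72*9.2098 + 19 = 682.1056
x_1 = 9.2098 - 0.01*682.1056 = 2.3887


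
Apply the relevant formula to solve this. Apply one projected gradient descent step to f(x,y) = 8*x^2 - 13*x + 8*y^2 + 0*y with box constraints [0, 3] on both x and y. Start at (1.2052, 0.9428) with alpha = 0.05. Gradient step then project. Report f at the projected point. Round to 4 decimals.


Step 1: Compute gradient at (1.2052, 0.9428).
grad_x = 2*8*1.2052 - 13 = 6.2832
grad_y = 2*8*0.9428 + 0 = 15.0848
Step 2: Gradient step.
x_raw = 1.2052 - 0.05*6.2832 = 0.891
y_raw = 0.9428 - 0.05*15.0848 = 0.1886
Step 3: Project onto [0, 3].
x_proj = clip(0.891) = 0.891
y_proj = clip(0.1886) = 0.1886
Step 4: Evaluate f.
f(0.891, 0.1886) = -4.9475


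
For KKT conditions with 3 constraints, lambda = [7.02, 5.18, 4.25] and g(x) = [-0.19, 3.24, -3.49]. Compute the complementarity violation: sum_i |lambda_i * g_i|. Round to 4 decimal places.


KKT complementary slackness check:
lambda_1 * g_1 = 7.02 * -0.19 = -1.3338
lambda_2 * g_2 = 5.18 * 3.24 = 16.7832
lambda_3 * g_3 = 4.25 * -3.49 = -14.8325
Total violation = 1.3338 + 16.7832 + 14.8325 = 32.9495


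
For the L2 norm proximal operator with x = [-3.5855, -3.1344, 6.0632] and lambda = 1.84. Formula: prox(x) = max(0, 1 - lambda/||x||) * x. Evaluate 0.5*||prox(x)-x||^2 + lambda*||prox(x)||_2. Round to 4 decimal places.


Step 1: Compute ||x||.
||x|| = 7.7099
Step 2: Compute scaling factor.
scale = max(0, 1 - 1.84/7.7099) = 0.7613
Step 3: prox(x) = [-2.7298, -2.3864, 4.6162]
||prox(x)|| = 5.8699
Step 4: Proximal objective.
0.5*||prox-x||^2 = 1.6928
lambda*||prox|| = 10.8006
Total = 12.4934


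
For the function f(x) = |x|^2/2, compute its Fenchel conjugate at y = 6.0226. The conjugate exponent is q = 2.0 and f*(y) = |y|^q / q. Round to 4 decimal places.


The conjugate exponent q satisfies 1/p + 1/q = 1.
p = 2, so q = 2/(2 - 1) = 2.0
|y|^q = 6.0226^2.0 = 36.2717
f*(6.0226) = 36.2717 / 2.0 = 18.1359


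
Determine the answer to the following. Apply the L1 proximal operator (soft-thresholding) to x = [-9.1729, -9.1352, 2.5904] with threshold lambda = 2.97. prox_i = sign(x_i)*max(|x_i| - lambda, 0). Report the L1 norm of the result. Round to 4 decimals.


Soft-thresholding with lambda = 2.97:
prox(-9.1729) = sign(-9.1729)*max(|-9.1729| - 2.97, 0) = -6.2029
prox(-9.1352) = sign(-9.1352)*max(|-9.1352| - 2.97, 0) = -6.1652
prox(2.5904) = sign(2.5904)*max(|2.5904| - 2.97, 0) = 0.0
prox(x) = [-6.2029, -6.1652, 0.0]
||prox(x)||_1 = 6.2029 + 6.1652 + 0.0 = 12.3681


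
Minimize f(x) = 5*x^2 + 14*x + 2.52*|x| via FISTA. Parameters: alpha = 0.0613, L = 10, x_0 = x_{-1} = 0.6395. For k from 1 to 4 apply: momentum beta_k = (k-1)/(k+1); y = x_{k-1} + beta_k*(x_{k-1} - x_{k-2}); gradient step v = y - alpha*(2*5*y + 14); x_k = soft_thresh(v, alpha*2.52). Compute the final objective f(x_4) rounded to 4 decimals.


FISTA on f(x) = 5*x^2 + 14*x + 2.52*|x|
L = 10, alpha = 0.0613
Iteration 1: beta = 0.0, y = 0.6395 + 0.0*(0.6395 - 0.6395) = 0.6395
  grad(y) = 20.395, v = y - alpha*grad = -0.6107
  prox(v) = soft_thresh(-0.6107, 0.1545) = -0.4562
Iteration 2: beta = 0.3333, y = -0.4562 + 0.3333*(-0.4562 - 0.6395) = -0.8215
  grad(y) = 5.7852, v = y - alpha*grad = -1.1761
  prox(v) = soft_thresh(-1.1761, 0.1545) = -1.0216
Iteration 3: beta = 0.5, y = -1.0216 + 0.5*(-1.0216 + 0.4562) = -1.3043
  grad(y) = 0.9566, v = y - alpha*grad = -1.363
  prox(v) = soft_thresh(-1.363, 0.1545) = -1.2085
Iteration 4: beta = 0.6, y = -1.2085 + 0.6*(-1.2085 + 1.0216) = -1.3206
  grad(y) = 0.7938, v = y - alpha*grad = -1.3693
  prox(v) = soft_thresh(-1.3693, 0.1545) = -1.2148
f(x_4) = 5*(-1.2148)^2 + 14*(-1.2148) + 2.52*|-1.2148| = -6.5672


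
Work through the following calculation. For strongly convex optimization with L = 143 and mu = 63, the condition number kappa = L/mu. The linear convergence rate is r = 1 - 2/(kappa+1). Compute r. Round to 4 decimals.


Step 1: Compute the condition number.
kappa = L/mu = 143/63 = 2.2698
Step 2: Compute the convergence rate.
r = 1 - 2/(kappa + 1) = 1 - 2*mu/(L + mu) = (L - mu)/(L + mu) = 80/206 = 0.3883


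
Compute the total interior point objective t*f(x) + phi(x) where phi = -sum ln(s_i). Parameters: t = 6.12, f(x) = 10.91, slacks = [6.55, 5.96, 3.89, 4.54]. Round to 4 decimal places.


Step 1: Compute log-barrier.
ln values: [1.8795, 1.7851, 1.3584, 1.5129]
phi = -(1.8795 + 1.7851 + 1.3584 + 1.5129) = -6.5359
Step 2: Compute augmented objective.
t*f(x) = 6.12*10.91 = 66.7692
Total = 66.7692 - 6.5359 = 60.2333


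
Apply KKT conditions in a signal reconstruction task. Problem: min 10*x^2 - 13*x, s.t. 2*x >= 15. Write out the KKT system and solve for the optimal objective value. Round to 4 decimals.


Step 1: Try lambda = 0 (constraint inactive).
x_unc = 13/(2*10) = 0.65
Check: 2*0.65 = 1.3 < 15 -- violated!
Step 2: Constraint must be active: 2*x = 15
x* = 15/2 = 7.5
lambda = (2*10*7.5 - 13)/2 = 68.5
Step 3: Compute optimal value.
f(x*) = 10*7.5^2 - 13*7.5 = 465.0


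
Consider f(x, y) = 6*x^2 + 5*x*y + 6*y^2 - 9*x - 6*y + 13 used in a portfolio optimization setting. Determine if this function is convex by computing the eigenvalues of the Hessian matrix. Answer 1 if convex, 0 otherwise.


The Hessian of f(x,y) = 6*x^2 + 5*x*y + 6*y^2 - 9*x - 6*y + 13 is:
H = [[12, 5], [5, 12]]
Trace = 12 + 12 = 24
Determinant = 12*12 - (5)^2 = 119
Discriminant = (24)^2 - 4*119 = 100.0
Eigenvalues: lambda_1 = 7.0, lambda_2 = 17.0
The function is convex.

1


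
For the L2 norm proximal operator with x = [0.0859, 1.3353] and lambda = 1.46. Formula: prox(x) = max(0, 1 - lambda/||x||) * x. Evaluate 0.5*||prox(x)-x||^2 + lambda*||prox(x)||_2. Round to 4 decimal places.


Step 1: Compute ||x||.
||x|| = 1.3381
Step 2: Compute scaling factor.
scale = max(0, 1 - 1.46/1.3381) = 0.0
Step 3: prox(x) = [0.0, 0.0]
||prox(x)|| = 0.0
Step 4: Proximal objective.
0.5*||prox-x||^2 = 0.8952
lambda*||prox|| = 0.0
Total = 0.8952


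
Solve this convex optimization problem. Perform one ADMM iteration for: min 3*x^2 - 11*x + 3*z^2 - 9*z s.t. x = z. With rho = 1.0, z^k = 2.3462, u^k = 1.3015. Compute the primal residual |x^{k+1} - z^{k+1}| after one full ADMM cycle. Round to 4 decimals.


ADMM iteration with rho = 1.0, z^k = 2.3462, u^k = 1.3015
Step 1: x-update.
Minimize 3*x^2 - 11*x + (1.0/2)*(x - 2.3462 + 1.3015)^2
FOC: (2*3 + 1.0)*x = 11 + 1.0*(2.3462 - 1.3015)
x^{k+1} = 1.7207
Step 2: z-update.
Minimize 3*z^2 - 9*z + (1.0/2)*(1.7207 - z + 1.3015)^2
FOC: (2*3 + 1.0)*z = 9 + 1.0*(1.7207 + 1.3015)
z^{k+1} = 1.7175
Step 3: u-update.
u^{k+1} = 1.3015 + 1.7207 - 1.7175 = 1.3047
Step 4: Primal residual = |1.7207 - 1.7175| = 0.0032


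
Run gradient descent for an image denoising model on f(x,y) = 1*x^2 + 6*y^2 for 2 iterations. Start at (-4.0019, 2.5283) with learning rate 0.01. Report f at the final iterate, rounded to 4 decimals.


Gradient descent on f(x,y) = 1*x^2 + 6*y^2.
Starting point: (-4.0019, 2.5283), alpha = 0.01
Step 1: grad_x = 2*1*-4.0019 = -8.0038, grad_y = 2*6*2.5283 = 30.3396
  x_1 = -4.0019 - 0.01*-8.0038 = -3.9219
  y_1 = 2.5283 - 0.01*30.3396 = 2.2249
Step 2: grad_x = 2*1*-3.9219 = -7.8437, grad_y = 2*6*2.2249 = 26.6988
  x_2 = -3.9219 - 0.01*-7.8437 = -3.8434
  y_2 = 2.2249 - 0.01*26.6988 = 1.9579
f(-3.8434, 1.9579) = 1*(-3.8434)^2 + 6*1.9579^2 = 37.7725


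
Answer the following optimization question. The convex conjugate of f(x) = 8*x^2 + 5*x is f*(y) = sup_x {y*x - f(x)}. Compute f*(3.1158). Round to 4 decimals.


f*(y) = sup_x {y*x - a*x^2 - b*x} = sup_x {(y-b)*x - a*x^2}
FOC: (y - b) - 2a*x = 0 => x* = (y - b)/(2a)
x* = (3.1158 - 5)/(2*8) = -0.1178
f*(3.1158) = (y-b)^2/(4a) = (3.1158 - 5)^2/(4*8)
= 3.5502/32 = 0.1109


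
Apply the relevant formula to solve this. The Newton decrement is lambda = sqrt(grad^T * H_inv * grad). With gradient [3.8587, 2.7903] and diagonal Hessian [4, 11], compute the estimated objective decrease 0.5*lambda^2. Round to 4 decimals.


Step 1: H is diagonal, so H^(-1) * g = [0.9647, 0.2537].
Step 2: g^T H^(-1) g = sum_i g_i^2 / H_ii
  = (3.8587)^2/4 + (2.7903)^2/11
  = 3.7224 + 0.7078 = 4.4302
Step 3: Objective decrease = 0.5 * g^T H^(-1) g = 2.2151


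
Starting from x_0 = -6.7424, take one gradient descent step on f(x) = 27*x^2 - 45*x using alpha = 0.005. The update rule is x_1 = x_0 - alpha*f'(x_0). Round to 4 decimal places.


We compute the gradient at x_0 and apply the update.
f'(x) = 54*x - 45
f'(-6.7424) = 54*-6.7424 - 45 = -409.0896
x_1 = -6.7424 - 0.005*-409.0896 = -4.697


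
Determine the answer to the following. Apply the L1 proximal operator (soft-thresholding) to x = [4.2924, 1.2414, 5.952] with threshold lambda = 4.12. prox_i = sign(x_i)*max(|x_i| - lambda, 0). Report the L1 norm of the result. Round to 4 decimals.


Soft-thresholding with lambda = 4.12:
prox(4.2924) = sign(4.2924)*max(|4.2924| - 4.12, 0) = 0.1724
prox(1.2414) = sign(1.2414)*max(|1.2414| - 4.12, 0) = 0.0
prox(5.952) = sign(5.952)*max(|5.952| - 4.12, 0) = 1.832
prox(x) = [0.1724, 0.0, 1.832]
||prox(x)||_1 = 0.1724 + 0.0 + 1.832 = 2.0044


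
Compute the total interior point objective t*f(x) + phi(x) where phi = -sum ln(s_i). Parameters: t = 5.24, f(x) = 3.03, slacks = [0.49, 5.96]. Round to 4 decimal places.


Step 1: Compute log-barrier.
ln values: [-0.7133, 1.7851]
phi = -(-0.7133 + 1.7851) = -1.0717
Step 2: Compute augmented objective.
t*f(x) = 5.24*3.03 = 15.8772
Total = 15.8772 - 1.0717 = 14.8055


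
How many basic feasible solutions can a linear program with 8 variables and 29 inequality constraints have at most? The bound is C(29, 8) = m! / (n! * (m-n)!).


Each vertex corresponds to some choice of n active constraints out of m, so the number of vertices is at most C(m, n) = m! / (n!(m-n)!).
m = 29, n = 8
Numerator: 29 * 28 * 27 * 26 * 25 * 24 * 23 * 22
Denominator: 8! = 40320
C(29, 8) = 4292145


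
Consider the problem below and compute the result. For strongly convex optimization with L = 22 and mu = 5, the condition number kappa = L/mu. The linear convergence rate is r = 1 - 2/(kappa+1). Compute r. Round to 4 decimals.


Step 1: Compute the condition number.
kappa = L/mu = 22/5 = 4.4
Step 2: Compute the convergence rate.
r = 1 - 2/(kappa + 1) = 1 - 2*mu/(L + mu) = (L - mu)/(L + mu) = 17/27 = 0.6296


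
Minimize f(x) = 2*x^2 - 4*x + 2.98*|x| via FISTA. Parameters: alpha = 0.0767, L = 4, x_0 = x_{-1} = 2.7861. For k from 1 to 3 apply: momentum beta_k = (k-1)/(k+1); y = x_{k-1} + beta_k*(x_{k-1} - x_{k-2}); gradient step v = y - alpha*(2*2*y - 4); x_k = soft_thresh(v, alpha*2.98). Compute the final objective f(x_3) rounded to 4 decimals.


FISTA on f(x) = 2*x^2 - 4*x + 2.98*|x|
L = 4, alpha = 0.0767
Iteration 1: beta = 0.0, y = 2.7861 + 0.0*(2.7861 - 2.7861) = 2.7861
  grad(y) = 7.1444, v = y - alpha*grad = 2.2381
  prox(v) = soft_thresh(2.2381, 0.2286) = 2.0096
Iteration 2: beta = 0.3333, y = 2.0096 + 0.3333*(2.0096 - 2.7861) = 1.7507
  grad(y) = 3.0028, v = y - alpha*grad = 1.5204
  prox(v) = soft_thresh(1.5204, 0.2286) = 1.2918
Iteration 3: beta = 0.5, y = 1.2918 + 0.5*(1.2918 - 2.0096) = 0.933
  grad(y) = -0.2682, v = y - alpha*grad = 0.9535
  prox(v) = soft_thresh(0.9535, 0.2286) = 0.725
f(x_3) = 2*0.725^2 - 4*0.725 + 2.98*|0.725| = 0.3117


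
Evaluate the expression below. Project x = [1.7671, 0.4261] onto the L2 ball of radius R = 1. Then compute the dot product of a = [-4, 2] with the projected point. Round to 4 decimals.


Step 1: Compute ||x|| (intermediates to 6 decimals).
||x|| = sqrt(1.7671^2 + 0.4261^2) = 1.817747
Step 2: Project.
Since ||x|| > R, scale = R/||x|| = 1/1.817747 = 0.550132, proj(x) = scale * x
proj(x) = [0.972138, 0.234411]
Step 3: Dot product.
a^T * proj(x) = -4*0.972138 + 2*0.234411 = -3.4197


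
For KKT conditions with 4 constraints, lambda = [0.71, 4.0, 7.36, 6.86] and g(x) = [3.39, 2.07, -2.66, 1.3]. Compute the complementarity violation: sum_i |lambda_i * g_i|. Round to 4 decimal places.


KKT complementary slackness check:
lambda_1 * g_1 = 0.71 * 3.39 = 2.4069
lambda_2 * g_2 = 4.0 * 2.07 = 8.28
lambda_3 * g_3 = 7.36 * -2.66 = -19.5776
lambda_4 * g_4 = 6.86 * 1.3 = 8.918
Total violation = 2.4069 + 8.28 + 19.5776 + 8.918 = 39.1825


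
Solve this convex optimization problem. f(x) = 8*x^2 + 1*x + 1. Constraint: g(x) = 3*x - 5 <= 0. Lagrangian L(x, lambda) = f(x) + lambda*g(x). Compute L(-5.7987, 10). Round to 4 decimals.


Step 1: Evaluate f(x).
f(-5.7987) = 8*(-5.7987)^2 + 1*(-5.7987) + 1 = 264.2007
Step 2: Evaluate g(x).
g(-5.7987) = 3*-5.7987 - 5 = -22.3961
Step 3: Compute Lagrangian.
L = 264.2007 + 10*-22.3961 = 40.2397


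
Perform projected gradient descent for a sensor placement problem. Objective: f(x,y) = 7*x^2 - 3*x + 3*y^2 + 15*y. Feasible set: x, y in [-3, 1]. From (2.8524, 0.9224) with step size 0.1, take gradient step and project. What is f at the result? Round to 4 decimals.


Step 1: Compute gradient at (2.8524, 0.9224).
grad_x = 2*7*2.8524 - 3 = 36.9336
grad_y = 2*3*0.9224 + 15 = 20.5344
Step 2: Gradient step.
x_raw = 2.8524 - 0.1*36.9336 = -0.841
y_raw = 0.9224 - 0.1*20.5344 = -1.131
Step 3: Project onto [-3, 1].
x_proj = clip(-0.841) = -0.841
y_proj = clip(-1.131) = -1.131
Step 4: Evaluate f.
f(-0.841, -1.131) = -5.6545


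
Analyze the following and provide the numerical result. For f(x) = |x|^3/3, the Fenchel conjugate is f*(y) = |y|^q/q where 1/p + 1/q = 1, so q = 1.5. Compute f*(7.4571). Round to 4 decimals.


The conjugate exponent q satisfies 1/p + 1/q = 1.
p = 3, so q = 3/(3 - 1) = 1.5
|y|^q = 7.4571^1.5 = 20.3636
f*(7.4571) = 20.3636 / 1.5 = 13.5757


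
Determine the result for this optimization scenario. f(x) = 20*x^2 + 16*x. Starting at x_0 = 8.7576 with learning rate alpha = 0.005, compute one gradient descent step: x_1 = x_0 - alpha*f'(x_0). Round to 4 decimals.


We compute the gradient at x_0 and apply the update.
f'(x) = 40*x + 16
f'(8.7576) = 40*8.7576 + 16 = 366.304
x_1 = 8.7576 - 0.005*366.304 = 6.9261


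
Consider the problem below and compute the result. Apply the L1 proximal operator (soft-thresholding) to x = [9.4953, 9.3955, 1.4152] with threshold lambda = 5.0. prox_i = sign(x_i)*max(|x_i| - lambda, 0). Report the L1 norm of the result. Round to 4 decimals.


Soft-thresholding with lambda = 5.0:
prox(9.4953) = sign(9.4953)*max(|9.4953| - 5.0, 0) = 4.4953
prox(9.3955) = sign(9.3955)*max(|9.3955| - 5.0, 0) = 4.3955
prox(1.4152) = sign(1.4152)*max(|1.4152| - 5.0, 0) = 0.0
prox(x) = [4.4953, 4.3955, 0.0]
||prox(x)||_1 = 4.4953 + 4.3955 + 0.0 = 8.8908


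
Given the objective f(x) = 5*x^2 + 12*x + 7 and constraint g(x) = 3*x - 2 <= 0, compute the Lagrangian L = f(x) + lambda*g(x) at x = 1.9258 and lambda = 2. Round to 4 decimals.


Step 1: Evaluate f(x).
f(1.9258) = 5*1.9258^2 + 12*1.9258 + 7 = 48.6531
Step 2: Evaluate g(x).
g(1.9258) = 3*1.9258 - 2 = 3.7774
Step 3: Compute Lagrangian.
L = 48.6531 + 2*3.7774 = 56.2079


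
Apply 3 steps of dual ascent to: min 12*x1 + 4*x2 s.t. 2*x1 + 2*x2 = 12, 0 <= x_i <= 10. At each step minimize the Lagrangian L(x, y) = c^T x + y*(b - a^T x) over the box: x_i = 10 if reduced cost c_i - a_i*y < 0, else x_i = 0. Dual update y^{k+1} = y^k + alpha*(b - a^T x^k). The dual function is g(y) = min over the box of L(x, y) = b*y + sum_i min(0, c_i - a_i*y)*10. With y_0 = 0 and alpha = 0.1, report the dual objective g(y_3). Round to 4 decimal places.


Dual ascent for LP: min 12*x1 + 4*x2, 2*x1 + 2*x2 = 12, 0 <= x_i <= 10
Step 1: y^k = 0.0, reduced costs: (12.0, 4.0)
  x^k = (0.0, 0.0), subgradient = b - a^T x = 12.0
  y^{k+1} = 0.0 + 0.1*12.0 = 1.2
Step 2: y^k = 1.2, reduced costs: (9.6, 1.6)
  x^k = (0.0, 0.0), subgradient = b - a^T x = 12.0
  y^{k+1} = 1.2 + 0.1*12.0 = 2.4
Step 3: y^k = 2.4, reduced costs: (7.2, -0.8)
  x^k = (0.0, 10.0), subgradient = b - a^T x = -8.0
  y^{k+1} = 2.4 + 0.1*-8.0 = 1.6
Dual objective at y_3 = 1.6: reduced costs (8.8, 0.8), box minimizer x = (0.0, 0.0)
g(y_3) = b*y + (c1 - a1*y)*x1 + (c2 - a2*y)*x2 = 12*1.6 + 8.8*0.0 + 0.8*0.0 = 19.2 + 0.0 + 0.0 = 19.2


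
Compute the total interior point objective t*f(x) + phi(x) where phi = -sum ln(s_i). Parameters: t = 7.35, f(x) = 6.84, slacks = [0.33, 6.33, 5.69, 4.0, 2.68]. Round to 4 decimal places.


Step 1: Compute log-barrier.
ln values: [-1.1087, 1.8453, 1.7387, 1.3863, 0.9858]
phi = -(-1.1087 + 1.8453 + 1.7387 + 1.3863 + 0.9858) = -4.8475
Step 2: Compute augmented objective.
t*f(x) = 7.35*6.84 = 50.274
Total = 50.274 - 4.8475 = 45.4265


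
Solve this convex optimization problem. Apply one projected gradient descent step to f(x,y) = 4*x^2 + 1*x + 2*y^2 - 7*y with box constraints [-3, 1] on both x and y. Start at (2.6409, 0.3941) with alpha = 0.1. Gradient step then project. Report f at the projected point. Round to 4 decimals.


Step 1: Compute gradient at (2.6409, 0.3941).
grad_x = 2*4*2.6409 + 1 = 22.1272
grad_y = 2*2*0.3941 - 7 = -5.4236
Step 2: Gradient step.
x_raw = 2.6409 - 0.1*22.1272 = 0.4282
y_raw = 0.3941 - 0.1*-5.4236 = 0.9365
Step 3: Project onto [-3, 1].
x_proj = clip(0.4282) = 0.4282
y_proj = clip(0.9365) = 0.9365
Step 4: Evaluate f.
f(0.4282, 0.9365) = -3.6398


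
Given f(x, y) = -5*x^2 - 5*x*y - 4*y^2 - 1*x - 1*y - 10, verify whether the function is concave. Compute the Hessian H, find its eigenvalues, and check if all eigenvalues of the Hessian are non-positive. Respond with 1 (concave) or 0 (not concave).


The Hessian of f(x,y) = -5*x^2 - 5*x*y - 4*y^2 - 1*x - 1*y - 10 is:
H = [[-10, -5], [-5, -8]]
Trace = -10 - 8 = -18
Determinant = -10*-8 - (-5)^2 = 55
Discriminant = (-18)^2 - 4*55 = 104.0
Eigenvalues: lambda_1 = -14.099, lambda_2 = -3.901
The function is concave.

1


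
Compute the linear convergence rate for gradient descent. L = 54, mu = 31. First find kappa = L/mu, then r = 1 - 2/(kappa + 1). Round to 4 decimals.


Step 1: Compute the condition number.
kappa = L/mu = 54/31 = 1.7419
Step 2: Compute the convergence rate.
r = 1 - 2/(kappa + 1) = 1 - 2*mu/(L + mu) = (L - mu)/(L + mu) = 23/85 = 0.2706


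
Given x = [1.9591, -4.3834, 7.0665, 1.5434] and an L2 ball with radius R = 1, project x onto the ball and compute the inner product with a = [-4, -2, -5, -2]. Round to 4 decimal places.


Step 1: Compute ||x|| (intermediates to 6 decimals).
||x|| = sqrt(1.9591^2 + (-4.3834)^2 + 7.0665^2 + 1.5434^2) = 8.681577
Step 2: Project.
Since ||x|| > R, scale = R/||x|| = 1/8.681577 = 0.115186, proj(x) = scale * x
proj(x) = [0.225661, -0.504906, 0.813962, 0.177778]
Step 3: Dot product.
a^T * proj(x) = -4*0.225661 - 2*(-0.504906) - 5*0.813962 - 2*0.177778 = -4.3182


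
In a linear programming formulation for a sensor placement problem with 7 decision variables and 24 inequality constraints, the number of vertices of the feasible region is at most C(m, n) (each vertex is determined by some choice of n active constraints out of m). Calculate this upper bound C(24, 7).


Each vertex corresponds to some choice of n active constraints out of m, so the number of vertices is at most C(m, n) = m! / (n!(m-n)!).
m = 24, n = 7
Numerator: 24 * 23 * 22 * 21 * 20 * 19 * 18
Denominator: 7! = 5040
C(24, 7) = 346104


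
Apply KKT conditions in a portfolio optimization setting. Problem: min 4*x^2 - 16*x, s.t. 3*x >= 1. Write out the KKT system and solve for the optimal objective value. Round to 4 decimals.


Step 1: Try lambda = 0 (constraint inactive).
Stationarity: 2*4*x - 16 = 0
x* = 16/(2*4) = 2.0
Check constraint: 3*2.0 = 6.0 >= 1 -- satisfied.
Step 2: Compute optimal value.
f(x*) = 4*2.0^2 - 16*2.0 = -16.0


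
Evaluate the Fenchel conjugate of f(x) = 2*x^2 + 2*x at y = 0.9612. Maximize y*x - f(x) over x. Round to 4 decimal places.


f*(y) = sup_x {y*x - a*x^2 - b*x} = sup_x {(y-b)*x - a*x^2}
FOC: (y - b) - 2a*x = 0 => x* = (y - b)/(2a)
x* = (0.9612 - 2)/(2*2) = -0.2597
f*(0.9612) = (y-b)^2/(4a) = (0.9612 - 2)^2/(4*2)
= 1.0791/8 = 0.1349


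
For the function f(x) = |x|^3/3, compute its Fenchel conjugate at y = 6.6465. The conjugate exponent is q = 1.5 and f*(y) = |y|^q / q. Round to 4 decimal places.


The conjugate exponent q satisfies 1/p + 1/q = 1.
p = 3, so q = 3/(3 - 1) = 1.5
|y|^q = 6.6465^1.5 = 17.1352
f*(6.6465) = 17.1352 / 1.5 = 11.4235


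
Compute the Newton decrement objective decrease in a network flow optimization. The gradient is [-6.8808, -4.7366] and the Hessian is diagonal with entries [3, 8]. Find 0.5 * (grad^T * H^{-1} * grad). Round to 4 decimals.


Step 1: H is diagonal, so H^(-1) * g = [-2.2936, -0.5921].
Step 2: g^T H^(-1) g = sum_i g_i^2 / H_ii
  = (-6.8808)^2/3 + (-4.7366)^2/8
  = 15.7818 + 2.8044 = 18.5862
Step 3: Objective decrease = 0.5 * g^T H^(-1) g = 9.2931


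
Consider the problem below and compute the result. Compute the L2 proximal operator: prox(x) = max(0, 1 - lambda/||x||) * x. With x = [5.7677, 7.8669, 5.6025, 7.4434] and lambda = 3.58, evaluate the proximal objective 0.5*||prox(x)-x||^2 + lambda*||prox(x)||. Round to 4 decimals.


Step 1: Compute ||x||.
||x|| = 13.4888
Step 2: Compute scaling factor.
scale = max(0, 1 - 3.58/13.4888) = 0.7346
Step 3: prox(x) = [4.2369, 5.779, 4.1156, 5.4679]
||prox(x)|| = 9.9088
Step 4: Proximal objective.
0.5*||prox-x||^2 = 6.4082
lambda*||prox|| = 35.4735
Total = 41.8816


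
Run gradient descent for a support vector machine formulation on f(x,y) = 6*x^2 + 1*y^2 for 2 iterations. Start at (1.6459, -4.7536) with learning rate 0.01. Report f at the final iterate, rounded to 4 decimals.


Gradient descent on f(x,y) = 6*x^2 + 1*y^2.
Starting point: (1.6459, -4.7536), alpha = 0.01
Step 1: grad_x = 2*6*1.6459 = 19.7508, grad_y = 2*1*-4.7536 = -9.5072
  x_1 = 1.6459 - 0.01*19.7508 = 1.4484
  y_1 = -4.7536 - 0.01*-9.5072 = -4.6585
Step 2: grad_x = 2*6*1.4484 = 17.3807, grad_y = 2*1*-4.6585 = -9.3171
  x_2 = 1.4484 - 0.01*17.3807 = 1.2746
  y_2 = -4.6585 - 0.01*-9.3171 = -4.5654
f(1.2746, -4.5654) = 6*1.2746^2 + 1*(-4.5654)^2 = 30.5899


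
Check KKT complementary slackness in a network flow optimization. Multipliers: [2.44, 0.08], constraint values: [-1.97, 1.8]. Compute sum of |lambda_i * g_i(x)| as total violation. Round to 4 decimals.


KKT complementary slackness check:
lambda_1 * g_1 = 2.44 * -1.97 = -4.8068
lambda_2 * g_2 = 0.08 * 1.8 = 0.144
Total violation = 4.8068 + 0.144 = 4.9508


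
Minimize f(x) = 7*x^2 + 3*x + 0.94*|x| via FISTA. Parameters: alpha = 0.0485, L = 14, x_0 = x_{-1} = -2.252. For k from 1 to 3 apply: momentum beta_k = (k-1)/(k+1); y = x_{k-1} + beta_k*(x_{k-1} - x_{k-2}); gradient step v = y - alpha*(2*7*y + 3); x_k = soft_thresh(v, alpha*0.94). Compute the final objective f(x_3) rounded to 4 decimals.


FISTA on f(x) = 7*x^2 + 3*x + 0.94*|x|
L = 14, alpha = 0.0485
Iteration 1: beta = 0.0, y = -2.252 + 0.0*(-2.252 + 2.252) = -2.252
  grad(y) = -28.528, v = y - alpha*grad = -0.8684
  prox(v) = soft_thresh(-0.8684, 0.0456) = -0.8228
Iteration 2: beta = 0.3333, y = -0.8228 + 0.3333*(-0.8228 + 2.252) = -0.3464
  grad(y) = -1.8496, v = y - alpha*grad = -0.2567
  prox(v) = soft_thresh(-0.2567, 0.0456) = -0.2111
Iteration 3: beta = 0.5, y = -0.2111 + 0.5*(-0.2111 + 0.8228) = 0.0947
  grad(y) = 4.3264, v = y - alpha*grad = -0.1151
  prox(v) = soft_thresh(-0.1151, 0.0456) = -0.0695
f(x_3) = 7*(-0.0695)^2 + 3*(-0.0695) + 0.94*|-0.0695| = -0.1094


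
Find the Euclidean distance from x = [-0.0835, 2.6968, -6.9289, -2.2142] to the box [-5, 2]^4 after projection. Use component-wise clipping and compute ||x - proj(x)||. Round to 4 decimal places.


Project each component onto [-5, 2].
clip(-0.0835) = -0.0835, clip(2.6968) = 2.0, clip(-6.9289) = -5.0, clip(-2.2142) = -2.2142
Projection = [-0.0835, 2.0, -5.0, -2.2142]
Squared diffs: [0.0, 0.4855, 3.7207, 0.0]
Distance = sqrt(4.2062) = 2.0509


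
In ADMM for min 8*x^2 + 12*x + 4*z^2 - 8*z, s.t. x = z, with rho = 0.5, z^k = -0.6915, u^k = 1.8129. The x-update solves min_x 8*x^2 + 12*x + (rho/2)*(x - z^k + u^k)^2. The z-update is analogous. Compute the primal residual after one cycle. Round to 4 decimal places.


ADMM iteration with rho = 0.5, z^k = -0.6915, u^k = 1.8129
Step 1: x-update.
Minimize 8*x^2 + 12*x + (0.5/2)*(x + 0.6915 + 1.8129)^2
FOC: (2*8 + 0.5)*x = -12 + 0.5*(-0.6915 - 1.8129)
x^{k+1} = -0.8032
Step 2: z-update.
Minimize 4*z^2 - 8*z + (0.5/2)*(-0.8032 - z + 1.8129)^2
FOC: (2*4 + 0.5)*z = 8 + 0.5*(-0.8032 + 1.8129)
z^{k+1} = 1.0006
Step 3: u-update.
u^{k+1} = 1.8129 - 0.8032 - 1.0006 = 0.0092
Step 4: Primal residual = |-0.8032 - 1.0006| = 1.8037


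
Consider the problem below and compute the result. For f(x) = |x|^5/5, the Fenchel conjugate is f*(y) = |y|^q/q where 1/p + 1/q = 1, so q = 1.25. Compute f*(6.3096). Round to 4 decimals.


The conjugate exponent q satisfies 1/p + 1/q = 1.
p = 5, so q = 5/(5 - 1) = 1.25
|y|^q = 6.3096^1.25 = 10.0001
f*(6.3096) = 10.0001 / 1.25 = 8.0


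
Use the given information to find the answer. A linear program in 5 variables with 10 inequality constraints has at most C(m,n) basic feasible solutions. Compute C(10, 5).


Each vertex corresponds to some choice of n active constraints out of m, so the number of vertices is at most C(m, n) = m! / (n!(m-n)!).
m = 10, n = 5
Numerator: 10 * 9 * 8 * 7 * 6
Denominator: 5! = 120
C(10, 5) = 252


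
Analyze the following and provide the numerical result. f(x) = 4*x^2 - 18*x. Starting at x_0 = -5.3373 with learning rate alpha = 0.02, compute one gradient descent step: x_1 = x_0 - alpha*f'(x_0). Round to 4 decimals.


We compute the gradient at x_0 and apply the update.
f'(x) = 8*x - 18
f'(-5.3373) = 8*-5.3373 - 18 = -60.6984
x_1 = -5.3373 - 0.02*-60.6984 = -4.1233


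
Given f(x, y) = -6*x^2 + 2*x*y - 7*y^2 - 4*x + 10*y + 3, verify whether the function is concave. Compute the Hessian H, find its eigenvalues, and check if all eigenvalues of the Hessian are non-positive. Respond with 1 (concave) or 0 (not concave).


The Hessian of f(x,y) = -6*x^2 + 2*x*y - 7*y^2 - 4*x + 10*y + 3 is:
H = [[-12, 2], [2, -14]]
Trace = -12 - 14 = -26
Determinant = -12*-14 - (2)^2 = 164
Discriminant = (-26)^2 - 4*164 = 20.0
Eigenvalues: lambda_1 = -15.2361, lambda_2 = -10.7639
The function is concave.

1


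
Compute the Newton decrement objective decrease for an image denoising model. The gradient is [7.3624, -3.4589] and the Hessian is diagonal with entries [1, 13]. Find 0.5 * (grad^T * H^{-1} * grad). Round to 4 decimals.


Step 1: H is diagonal, so H^(-1) * g = [7.3624, -0.2661].
Step 2: g^T H^(-1) g = sum_i g_i^2 / H_ii
  = (7.3624)^2/1 + (-3.4589)^2/13
  = 54.2049 + 0.9203 = 55.1252
Step 3: Objective decrease = 0.5 * g^T H^(-1) g = 27.5626


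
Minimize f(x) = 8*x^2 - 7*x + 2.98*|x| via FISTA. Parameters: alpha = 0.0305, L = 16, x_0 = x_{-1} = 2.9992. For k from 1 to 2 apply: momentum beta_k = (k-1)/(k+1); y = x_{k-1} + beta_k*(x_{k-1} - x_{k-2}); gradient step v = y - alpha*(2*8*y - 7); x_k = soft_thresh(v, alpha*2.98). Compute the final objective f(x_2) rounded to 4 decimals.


FISTA on f(x) = 8*x^2 - 7*x + 2.98*|x|
L = 16, alpha = 0.0305
Iteration 1: beta = 0.0, y = 2.9992 + 0.0*(2.9992 - 2.9992) = 2.9992
  grad(y) = 40.9872, v = y - alpha*grad = 1.7491
  prox(v) = soft_thresh(1.7491, 0.0909) = 1.6582
Iteration 2: beta = 0.3333, y = 1.6582 + 0.3333*(1.6582 - 2.9992) = 1.2112
  grad(y) = 12.3792, v = y - alpha*grad = 0.8336
  prox(v) = soft_thresh(0.8336, 0.0909) = 0.7427
f(x_2) = 8*0.7427^2 - 7*0.7427 + 2.98*|0.7427| = 1.4275


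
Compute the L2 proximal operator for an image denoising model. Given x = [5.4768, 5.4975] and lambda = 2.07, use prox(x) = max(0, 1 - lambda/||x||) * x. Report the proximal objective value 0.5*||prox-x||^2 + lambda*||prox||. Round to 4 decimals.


Step 1: Compute ||x||.
||x|| = 7.76
Step 2: Compute scaling factor.
scale = max(0, 1 - 2.07/7.76) = 0.7332
Step 3: prox(x) = [4.0159, 4.031]
||prox(x)|| = 5.69
Step 4: Proximal objective.
0.5*||prox-x||^2 = 2.1425
lambda*||prox|| = 11.7783
Total = 13.9208
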